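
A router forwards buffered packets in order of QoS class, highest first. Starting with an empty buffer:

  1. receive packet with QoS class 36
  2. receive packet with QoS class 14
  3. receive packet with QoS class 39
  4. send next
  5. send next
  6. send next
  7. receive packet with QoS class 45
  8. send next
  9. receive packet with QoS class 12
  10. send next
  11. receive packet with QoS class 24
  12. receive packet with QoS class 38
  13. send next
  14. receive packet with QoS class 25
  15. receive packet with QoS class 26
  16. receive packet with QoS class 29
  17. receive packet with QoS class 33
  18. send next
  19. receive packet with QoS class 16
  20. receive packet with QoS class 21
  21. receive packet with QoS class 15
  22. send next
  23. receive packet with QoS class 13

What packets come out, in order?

insert 36 → {36}
insert 14 → {36, 14}
insert 39 → {39, 36, 14}
send next → 39; now {36, 14}
send next → 36; now {14}
send next → 14; now {}
insert 45 → {45}
send next → 45; now {}
insert 12 → {12}
send next → 12; now {}
insert 24 → {24}
insert 38 → {38, 24}
send next → 38; now {24}
insert 25 → {25, 24}
insert 26 → {26, 25, 24}
insert 29 → {29, 26, 25, 24}
insert 33 → {33, 29, 26, 25, 24}
send next → 33; now {29, 26, 25, 24}
insert 16 → {29, 26, 25, 24, 16}
insert 21 → {29, 26, 25, 24, 21, 16}
insert 15 → {29, 26, 25, 24, 21, 16, 15}
send next → 29; now {26, 25, 24, 21, 16, 15}
insert 13 → {26, 25, 24, 21, 16, 15, 13}

39, 36, 14, 45, 12, 38, 33, 29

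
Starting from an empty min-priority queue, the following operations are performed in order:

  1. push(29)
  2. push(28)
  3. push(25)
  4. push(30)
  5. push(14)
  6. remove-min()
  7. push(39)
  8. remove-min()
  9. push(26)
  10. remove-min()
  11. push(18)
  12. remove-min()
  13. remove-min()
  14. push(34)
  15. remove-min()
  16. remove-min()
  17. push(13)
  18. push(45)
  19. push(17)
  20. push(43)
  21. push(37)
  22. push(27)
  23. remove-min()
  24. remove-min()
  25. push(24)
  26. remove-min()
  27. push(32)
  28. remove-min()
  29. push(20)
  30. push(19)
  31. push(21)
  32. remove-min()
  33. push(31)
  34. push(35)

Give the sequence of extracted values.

14 → 25 → 26 → 18 → 28 → 29 → 30 → 13 → 17 → 24 → 27 → 19

insert 29 → {29}
insert 28 → {28, 29}
insert 25 → {25, 28, 29}
insert 30 → {25, 28, 29, 30}
insert 14 → {14, 25, 28, 29, 30}
remove-min → 14; now {25, 28, 29, 30}
insert 39 → {25, 28, 29, 30, 39}
remove-min → 25; now {28, 29, 30, 39}
insert 26 → {26, 28, 29, 30, 39}
remove-min → 26; now {28, 29, 30, 39}
insert 18 → {18, 28, 29, 30, 39}
remove-min → 18; now {28, 29, 30, 39}
remove-min → 28; now {29, 30, 39}
insert 34 → {29, 30, 34, 39}
remove-min → 29; now {30, 34, 39}
remove-min → 30; now {34, 39}
insert 13 → {13, 34, 39}
insert 45 → {13, 34, 39, 45}
insert 17 → {13, 17, 34, 39, 45}
insert 43 → {13, 17, 34, 39, 43, 45}
insert 37 → {13, 17, 34, 37, 39, 43, 45}
insert 27 → {13, 17, 27, 34, 37, 39, 43, 45}
remove-min → 13; now {17, 27, 34, 37, 39, 43, 45}
remove-min → 17; now {27, 34, 37, 39, 43, 45}
insert 24 → {24, 27, 34, 37, 39, 43, 45}
remove-min → 24; now {27, 34, 37, 39, 43, 45}
insert 32 → {27, 32, 34, 37, 39, 43, 45}
remove-min → 27; now {32, 34, 37, 39, 43, 45}
insert 20 → {20, 32, 34, 37, 39, 43, 45}
insert 19 → {19, 20, 32, 34, 37, 39, 43, 45}
insert 21 → {19, 20, 21, 32, 34, 37, 39, 43, 45}
remove-min → 19; now {20, 21, 32, 34, 37, 39, 43, 45}
insert 31 → {20, 21, 31, 32, 34, 37, 39, 43, 45}
insert 35 → {20, 21, 31, 32, 34, 35, 37, 39, 43, 45}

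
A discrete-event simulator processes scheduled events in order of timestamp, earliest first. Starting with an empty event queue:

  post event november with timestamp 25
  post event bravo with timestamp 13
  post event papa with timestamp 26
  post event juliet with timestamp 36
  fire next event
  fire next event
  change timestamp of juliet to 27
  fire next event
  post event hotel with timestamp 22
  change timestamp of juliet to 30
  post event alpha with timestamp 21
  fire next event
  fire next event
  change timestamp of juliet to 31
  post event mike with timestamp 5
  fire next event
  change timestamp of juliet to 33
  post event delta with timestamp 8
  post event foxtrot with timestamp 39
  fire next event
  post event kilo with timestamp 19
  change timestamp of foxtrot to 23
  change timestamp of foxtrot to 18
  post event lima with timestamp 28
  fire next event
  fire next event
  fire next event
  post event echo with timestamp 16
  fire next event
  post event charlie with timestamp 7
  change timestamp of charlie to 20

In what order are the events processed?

[bravo, november, papa, alpha, hotel, mike, delta, foxtrot, kilo, lima, echo]

add november (timestamp 25) → {november:25}
add bravo (timestamp 13) → {bravo:13, november:25}
add papa (timestamp 26) → {bravo:13, november:25, papa:26}
add juliet (timestamp 36) → {bravo:13, november:25, papa:26, juliet:36}
fire next event → bravo; now {november:25, papa:26, juliet:36}
fire next event → november; now {papa:26, juliet:36}
update juliet to timestamp 27 → {papa:26, juliet:27}
fire next event → papa; now {juliet:27}
add hotel (timestamp 22) → {hotel:22, juliet:27}
update juliet to timestamp 30 → {hotel:22, juliet:30}
add alpha (timestamp 21) → {alpha:21, hotel:22, juliet:30}
fire next event → alpha; now {hotel:22, juliet:30}
fire next event → hotel; now {juliet:30}
update juliet to timestamp 31 → {juliet:31}
add mike (timestamp 5) → {mike:5, juliet:31}
fire next event → mike; now {juliet:31}
update juliet to timestamp 33 → {juliet:33}
add delta (timestamp 8) → {delta:8, juliet:33}
add foxtrot (timestamp 39) → {delta:8, juliet:33, foxtrot:39}
fire next event → delta; now {juliet:33, foxtrot:39}
add kilo (timestamp 19) → {kilo:19, juliet:33, foxtrot:39}
update foxtrot to timestamp 23 → {kilo:19, foxtrot:23, juliet:33}
update foxtrot to timestamp 18 → {foxtrot:18, kilo:19, juliet:33}
add lima (timestamp 28) → {foxtrot:18, kilo:19, lima:28, juliet:33}
fire next event → foxtrot; now {kilo:19, lima:28, juliet:33}
fire next event → kilo; now {lima:28, juliet:33}
fire next event → lima; now {juliet:33}
add echo (timestamp 16) → {echo:16, juliet:33}
fire next event → echo; now {juliet:33}
add charlie (timestamp 7) → {charlie:7, juliet:33}
update charlie to timestamp 20 → {charlie:20, juliet:33}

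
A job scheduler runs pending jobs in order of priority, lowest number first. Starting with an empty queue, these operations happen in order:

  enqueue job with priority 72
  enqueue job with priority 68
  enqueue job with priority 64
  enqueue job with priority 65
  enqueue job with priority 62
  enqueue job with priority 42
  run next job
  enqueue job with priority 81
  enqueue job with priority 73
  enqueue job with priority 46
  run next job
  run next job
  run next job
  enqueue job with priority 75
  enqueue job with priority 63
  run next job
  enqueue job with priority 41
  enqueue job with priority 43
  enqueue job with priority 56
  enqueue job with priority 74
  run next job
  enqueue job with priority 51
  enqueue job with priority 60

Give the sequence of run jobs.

42 → 46 → 62 → 64 → 63 → 41

insert 72 → {72}
insert 68 → {68, 72}
insert 64 → {64, 68, 72}
insert 65 → {64, 65, 68, 72}
insert 62 → {62, 64, 65, 68, 72}
insert 42 → {42, 62, 64, 65, 68, 72}
run next job → 42; now {62, 64, 65, 68, 72}
insert 81 → {62, 64, 65, 68, 72, 81}
insert 73 → {62, 64, 65, 68, 72, 73, 81}
insert 46 → {46, 62, 64, 65, 68, 72, 73, 81}
run next job → 46; now {62, 64, 65, 68, 72, 73, 81}
run next job → 62; now {64, 65, 68, 72, 73, 81}
run next job → 64; now {65, 68, 72, 73, 81}
insert 75 → {65, 68, 72, 73, 75, 81}
insert 63 → {63, 65, 68, 72, 73, 75, 81}
run next job → 63; now {65, 68, 72, 73, 75, 81}
insert 41 → {41, 65, 68, 72, 73, 75, 81}
insert 43 → {41, 43, 65, 68, 72, 73, 75, 81}
insert 56 → {41, 43, 56, 65, 68, 72, 73, 75, 81}
insert 74 → {41, 43, 56, 65, 68, 72, 73, 74, 75, 81}
run next job → 41; now {43, 56, 65, 68, 72, 73, 74, 75, 81}
insert 51 → {43, 51, 56, 65, 68, 72, 73, 74, 75, 81}
insert 60 → {43, 51, 56, 60, 65, 68, 72, 73, 74, 75, 81}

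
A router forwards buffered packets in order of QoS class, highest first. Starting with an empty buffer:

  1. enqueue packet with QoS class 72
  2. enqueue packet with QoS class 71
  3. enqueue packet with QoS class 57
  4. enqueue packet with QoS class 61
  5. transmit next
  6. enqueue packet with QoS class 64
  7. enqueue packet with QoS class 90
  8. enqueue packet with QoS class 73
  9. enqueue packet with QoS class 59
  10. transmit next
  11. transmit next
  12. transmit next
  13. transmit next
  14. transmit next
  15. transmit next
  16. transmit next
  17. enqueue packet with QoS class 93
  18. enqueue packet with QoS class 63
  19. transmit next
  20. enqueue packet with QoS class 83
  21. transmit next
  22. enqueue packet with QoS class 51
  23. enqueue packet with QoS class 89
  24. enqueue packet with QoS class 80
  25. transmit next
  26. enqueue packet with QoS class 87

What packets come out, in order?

[72, 90, 73, 71, 64, 61, 59, 57, 93, 83, 89]

insert 72 → {72}
insert 71 → {72, 71}
insert 57 → {72, 71, 57}
insert 61 → {72, 71, 61, 57}
transmit next → 72; now {71, 61, 57}
insert 64 → {71, 64, 61, 57}
insert 90 → {90, 71, 64, 61, 57}
insert 73 → {90, 73, 71, 64, 61, 57}
insert 59 → {90, 73, 71, 64, 61, 59, 57}
transmit next → 90; now {73, 71, 64, 61, 59, 57}
transmit next → 73; now {71, 64, 61, 59, 57}
transmit next → 71; now {64, 61, 59, 57}
transmit next → 64; now {61, 59, 57}
transmit next → 61; now {59, 57}
transmit next → 59; now {57}
transmit next → 57; now {}
insert 93 → {93}
insert 63 → {93, 63}
transmit next → 93; now {63}
insert 83 → {83, 63}
transmit next → 83; now {63}
insert 51 → {63, 51}
insert 89 → {89, 63, 51}
insert 80 → {89, 80, 63, 51}
transmit next → 89; now {80, 63, 51}
insert 87 → {87, 80, 63, 51}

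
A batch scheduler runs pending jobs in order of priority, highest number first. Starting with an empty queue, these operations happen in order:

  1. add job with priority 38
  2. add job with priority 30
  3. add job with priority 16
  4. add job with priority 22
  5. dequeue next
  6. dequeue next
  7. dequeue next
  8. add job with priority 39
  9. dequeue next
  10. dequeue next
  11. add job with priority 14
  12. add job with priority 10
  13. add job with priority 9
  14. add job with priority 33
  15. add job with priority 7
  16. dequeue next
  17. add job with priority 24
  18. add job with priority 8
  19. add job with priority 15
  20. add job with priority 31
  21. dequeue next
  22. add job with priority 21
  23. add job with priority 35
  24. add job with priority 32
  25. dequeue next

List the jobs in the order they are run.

38 → 30 → 22 → 39 → 16 → 33 → 31 → 35

insert 38 → {38}
insert 30 → {38, 30}
insert 16 → {38, 30, 16}
insert 22 → {38, 30, 22, 16}
dequeue next → 38; now {30, 22, 16}
dequeue next → 30; now {22, 16}
dequeue next → 22; now {16}
insert 39 → {39, 16}
dequeue next → 39; now {16}
dequeue next → 16; now {}
insert 14 → {14}
insert 10 → {14, 10}
insert 9 → {14, 10, 9}
insert 33 → {33, 14, 10, 9}
insert 7 → {33, 14, 10, 9, 7}
dequeue next → 33; now {14, 10, 9, 7}
insert 24 → {24, 14, 10, 9, 7}
insert 8 → {24, 14, 10, 9, 8, 7}
insert 15 → {24, 15, 14, 10, 9, 8, 7}
insert 31 → {31, 24, 15, 14, 10, 9, 8, 7}
dequeue next → 31; now {24, 15, 14, 10, 9, 8, 7}
insert 21 → {24, 21, 15, 14, 10, 9, 8, 7}
insert 35 → {35, 24, 21, 15, 14, 10, 9, 8, 7}
insert 32 → {35, 32, 24, 21, 15, 14, 10, 9, 8, 7}
dequeue next → 35; now {32, 24, 21, 15, 14, 10, 9, 8, 7}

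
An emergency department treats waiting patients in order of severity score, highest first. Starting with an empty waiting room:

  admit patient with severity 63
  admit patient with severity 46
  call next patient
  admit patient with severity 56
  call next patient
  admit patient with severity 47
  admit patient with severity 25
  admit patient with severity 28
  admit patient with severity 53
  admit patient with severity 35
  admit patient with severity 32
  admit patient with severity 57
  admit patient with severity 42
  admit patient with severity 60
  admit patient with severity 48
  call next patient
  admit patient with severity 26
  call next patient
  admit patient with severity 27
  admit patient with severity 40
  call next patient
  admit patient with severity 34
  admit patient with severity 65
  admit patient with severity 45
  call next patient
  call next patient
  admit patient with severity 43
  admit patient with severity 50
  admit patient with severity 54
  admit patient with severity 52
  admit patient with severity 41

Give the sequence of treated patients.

63, 56, 60, 57, 53, 65, 48

insert 63 → {63}
insert 46 → {63, 46}
call next patient → 63; now {46}
insert 56 → {56, 46}
call next patient → 56; now {46}
insert 47 → {47, 46}
insert 25 → {47, 46, 25}
insert 28 → {47, 46, 28, 25}
insert 53 → {53, 47, 46, 28, 25}
insert 35 → {53, 47, 46, 35, 28, 25}
insert 32 → {53, 47, 46, 35, 32, 28, 25}
insert 57 → {57, 53, 47, 46, 35, 32, 28, 25}
insert 42 → {57, 53, 47, 46, 42, 35, 32, 28, 25}
insert 60 → {60, 57, 53, 47, 46, 42, 35, 32, 28, 25}
insert 48 → {60, 57, 53, 48, 47, 46, 42, 35, 32, 28, 25}
call next patient → 60; now {57, 53, 48, 47, 46, 42, 35, 32, 28, 25}
insert 26 → {57, 53, 48, 47, 46, 42, 35, 32, 28, 26, 25}
call next patient → 57; now {53, 48, 47, 46, 42, 35, 32, 28, 26, 25}
insert 27 → {53, 48, 47, 46, 42, 35, 32, 28, 27, 26, 25}
insert 40 → {53, 48, 47, 46, 42, 40, 35, 32, 28, 27, 26, 25}
call next patient → 53; now {48, 47, 46, 42, 40, 35, 32, 28, 27, 26, 25}
insert 34 → {48, 47, 46, 42, 40, 35, 34, 32, 28, 27, 26, 25}
insert 65 → {65, 48, 47, 46, 42, 40, 35, 34, 32, 28, 27, 26, 25}
insert 45 → {65, 48, 47, 46, 45, 42, 40, 35, 34, 32, 28, 27, 26, 25}
call next patient → 65; now {48, 47, 46, 45, 42, 40, 35, 34, 32, 28, 27, 26, 25}
call next patient → 48; now {47, 46, 45, 42, 40, 35, 34, 32, 28, 27, 26, 25}
insert 43 → {47, 46, 45, 43, 42, 40, 35, 34, 32, 28, 27, 26, 25}
insert 50 → {50, 47, 46, 45, 43, 42, 40, 35, 34, 32, 28, 27, 26, 25}
insert 54 → {54, 50, 47, 46, 45, 43, 42, 40, 35, 34, 32, 28, 27, 26, 25}
insert 52 → {54, 52, 50, 47, 46, 45, 43, 42, 40, 35, 34, 32, 28, 27, 26, 25}
insert 41 → {54, 52, 50, 47, 46, 45, 43, 42, 41, 40, 35, 34, 32, 28, 27, 26, 25}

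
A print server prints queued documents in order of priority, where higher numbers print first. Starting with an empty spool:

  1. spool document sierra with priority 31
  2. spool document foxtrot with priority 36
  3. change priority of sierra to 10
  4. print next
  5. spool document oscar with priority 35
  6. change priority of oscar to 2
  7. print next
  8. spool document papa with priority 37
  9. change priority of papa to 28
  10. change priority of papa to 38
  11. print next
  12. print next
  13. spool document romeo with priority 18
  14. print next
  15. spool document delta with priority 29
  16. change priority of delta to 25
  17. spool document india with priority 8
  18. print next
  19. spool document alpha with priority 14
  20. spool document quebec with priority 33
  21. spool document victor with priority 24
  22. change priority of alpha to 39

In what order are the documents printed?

[foxtrot, sierra, papa, oscar, romeo, delta]

add sierra (priority 31) → {sierra:31}
add foxtrot (priority 36) → {foxtrot:36, sierra:31}
update sierra to priority 10 → {foxtrot:36, sierra:10}
print next → foxtrot; now {sierra:10}
add oscar (priority 35) → {oscar:35, sierra:10}
update oscar to priority 2 → {sierra:10, oscar:2}
print next → sierra; now {oscar:2}
add papa (priority 37) → {papa:37, oscar:2}
update papa to priority 28 → {papa:28, oscar:2}
update papa to priority 38 → {papa:38, oscar:2}
print next → papa; now {oscar:2}
print next → oscar; now {}
add romeo (priority 18) → {romeo:18}
print next → romeo; now {}
add delta (priority 29) → {delta:29}
update delta to priority 25 → {delta:25}
add india (priority 8) → {delta:25, india:8}
print next → delta; now {india:8}
add alpha (priority 14) → {alpha:14, india:8}
add quebec (priority 33) → {quebec:33, alpha:14, india:8}
add victor (priority 24) → {quebec:33, victor:24, alpha:14, india:8}
update alpha to priority 39 → {alpha:39, quebec:33, victor:24, india:8}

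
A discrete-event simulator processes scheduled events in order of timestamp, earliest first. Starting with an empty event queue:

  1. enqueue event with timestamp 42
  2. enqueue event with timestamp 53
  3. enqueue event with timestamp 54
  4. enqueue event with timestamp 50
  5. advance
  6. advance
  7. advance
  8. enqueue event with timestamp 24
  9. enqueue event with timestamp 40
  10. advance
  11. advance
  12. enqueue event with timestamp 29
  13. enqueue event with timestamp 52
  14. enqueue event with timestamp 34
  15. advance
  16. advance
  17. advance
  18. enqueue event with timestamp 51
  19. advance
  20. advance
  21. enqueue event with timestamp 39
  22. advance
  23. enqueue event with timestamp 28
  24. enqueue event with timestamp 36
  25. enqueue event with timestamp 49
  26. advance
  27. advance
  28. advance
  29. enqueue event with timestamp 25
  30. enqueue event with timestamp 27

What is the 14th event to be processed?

insert 42 → {42}
insert 53 → {42, 53}
insert 54 → {42, 53, 54}
insert 50 → {42, 50, 53, 54}
advance → 42; now {50, 53, 54}
advance → 50; now {53, 54}
advance → 53; now {54}
insert 24 → {24, 54}
insert 40 → {24, 40, 54}
advance → 24; now {40, 54}
advance → 40; now {54}
insert 29 → {29, 54}
insert 52 → {29, 52, 54}
insert 34 → {29, 34, 52, 54}
advance → 29; now {34, 52, 54}
advance → 34; now {52, 54}
advance → 52; now {54}
insert 51 → {51, 54}
advance → 51; now {54}
advance → 54; now {}
insert 39 → {39}
advance → 39; now {}
insert 28 → {28}
insert 36 → {28, 36}
insert 49 → {28, 36, 49}
advance → 28; now {36, 49}
advance → 36; now {49}
advance → 49; now {}
insert 25 → {25}
insert 27 → {25, 27}

49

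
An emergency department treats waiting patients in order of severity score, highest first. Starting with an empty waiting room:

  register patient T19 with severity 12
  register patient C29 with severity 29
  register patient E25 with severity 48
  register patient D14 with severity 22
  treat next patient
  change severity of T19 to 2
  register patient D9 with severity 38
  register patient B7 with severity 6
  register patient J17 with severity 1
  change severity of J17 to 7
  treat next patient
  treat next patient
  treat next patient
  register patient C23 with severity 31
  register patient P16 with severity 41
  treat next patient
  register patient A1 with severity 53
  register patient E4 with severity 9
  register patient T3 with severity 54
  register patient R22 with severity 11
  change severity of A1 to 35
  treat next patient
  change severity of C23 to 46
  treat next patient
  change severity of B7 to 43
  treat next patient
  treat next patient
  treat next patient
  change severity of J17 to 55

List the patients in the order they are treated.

add T19 (severity 12) → {T19:12}
add C29 (severity 29) → {C29:29, T19:12}
add E25 (severity 48) → {E25:48, C29:29, T19:12}
add D14 (severity 22) → {E25:48, C29:29, D14:22, T19:12}
treat next patient → E25; now {C29:29, D14:22, T19:12}
update T19 to severity 2 → {C29:29, D14:22, T19:2}
add D9 (severity 38) → {D9:38, C29:29, D14:22, T19:2}
add B7 (severity 6) → {D9:38, C29:29, D14:22, B7:6, T19:2}
add J17 (severity 1) → {D9:38, C29:29, D14:22, B7:6, T19:2, J17:1}
update J17 to severity 7 → {D9:38, C29:29, D14:22, J17:7, B7:6, T19:2}
treat next patient → D9; now {C29:29, D14:22, J17:7, B7:6, T19:2}
treat next patient → C29; now {D14:22, J17:7, B7:6, T19:2}
treat next patient → D14; now {J17:7, B7:6, T19:2}
add C23 (severity 31) → {C23:31, J17:7, B7:6, T19:2}
add P16 (severity 41) → {P16:41, C23:31, J17:7, B7:6, T19:2}
treat next patient → P16; now {C23:31, J17:7, B7:6, T19:2}
add A1 (severity 53) → {A1:53, C23:31, J17:7, B7:6, T19:2}
add E4 (severity 9) → {A1:53, C23:31, E4:9, J17:7, B7:6, T19:2}
add T3 (severity 54) → {T3:54, A1:53, C23:31, E4:9, J17:7, B7:6, T19:2}
add R22 (severity 11) → {T3:54, A1:53, C23:31, R22:11, E4:9, J17:7, B7:6, T19:2}
update A1 to severity 35 → {T3:54, A1:35, C23:31, R22:11, E4:9, J17:7, B7:6, T19:2}
treat next patient → T3; now {A1:35, C23:31, R22:11, E4:9, J17:7, B7:6, T19:2}
update C23 to severity 46 → {C23:46, A1:35, R22:11, E4:9, J17:7, B7:6, T19:2}
treat next patient → C23; now {A1:35, R22:11, E4:9, J17:7, B7:6, T19:2}
update B7 to severity 43 → {B7:43, A1:35, R22:11, E4:9, J17:7, T19:2}
treat next patient → B7; now {A1:35, R22:11, E4:9, J17:7, T19:2}
treat next patient → A1; now {R22:11, E4:9, J17:7, T19:2}
treat next patient → R22; now {E4:9, J17:7, T19:2}
update J17 to severity 55 → {J17:55, E4:9, T19:2}

E25 → D9 → C29 → D14 → P16 → T3 → C23 → B7 → A1 → R22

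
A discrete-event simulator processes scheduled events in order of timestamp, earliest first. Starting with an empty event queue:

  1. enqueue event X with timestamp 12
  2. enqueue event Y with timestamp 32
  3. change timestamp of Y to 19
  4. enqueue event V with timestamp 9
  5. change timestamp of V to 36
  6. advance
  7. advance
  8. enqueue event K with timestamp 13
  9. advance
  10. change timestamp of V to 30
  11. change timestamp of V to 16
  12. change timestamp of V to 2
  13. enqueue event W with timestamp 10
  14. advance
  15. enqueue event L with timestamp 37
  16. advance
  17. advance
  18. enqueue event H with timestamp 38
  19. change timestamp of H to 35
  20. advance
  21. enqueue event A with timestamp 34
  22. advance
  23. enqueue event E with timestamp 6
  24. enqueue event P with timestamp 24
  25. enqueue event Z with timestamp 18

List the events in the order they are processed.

add X (timestamp 12) → {X:12}
add Y (timestamp 32) → {X:12, Y:32}
update Y to timestamp 19 → {X:12, Y:19}
add V (timestamp 9) → {V:9, X:12, Y:19}
update V to timestamp 36 → {X:12, Y:19, V:36}
advance → X; now {Y:19, V:36}
advance → Y; now {V:36}
add K (timestamp 13) → {K:13, V:36}
advance → K; now {V:36}
update V to timestamp 30 → {V:30}
update V to timestamp 16 → {V:16}
update V to timestamp 2 → {V:2}
add W (timestamp 10) → {V:2, W:10}
advance → V; now {W:10}
add L (timestamp 37) → {W:10, L:37}
advance → W; now {L:37}
advance → L; now {}
add H (timestamp 38) → {H:38}
update H to timestamp 35 → {H:35}
advance → H; now {}
add A (timestamp 34) → {A:34}
advance → A; now {}
add E (timestamp 6) → {E:6}
add P (timestamp 24) → {E:6, P:24}
add Z (timestamp 18) → {E:6, Z:18, P:24}

[X, Y, K, V, W, L, H, A]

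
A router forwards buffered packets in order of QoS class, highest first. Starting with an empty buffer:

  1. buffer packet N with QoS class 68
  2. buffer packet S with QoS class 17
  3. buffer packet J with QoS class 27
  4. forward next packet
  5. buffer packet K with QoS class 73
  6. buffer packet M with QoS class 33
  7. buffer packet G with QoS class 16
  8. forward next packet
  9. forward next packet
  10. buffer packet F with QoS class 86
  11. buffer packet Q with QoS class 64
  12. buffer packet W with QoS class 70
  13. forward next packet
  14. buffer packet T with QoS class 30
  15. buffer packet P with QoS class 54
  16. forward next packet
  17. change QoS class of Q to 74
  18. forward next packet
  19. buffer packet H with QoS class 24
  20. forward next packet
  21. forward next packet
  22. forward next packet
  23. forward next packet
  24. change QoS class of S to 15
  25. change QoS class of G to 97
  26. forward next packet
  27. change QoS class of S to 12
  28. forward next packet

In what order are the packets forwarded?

N, K, M, F, W, Q, P, T, J, H, G, S

add N (QoS class 68) → {N:68}
add S (QoS class 17) → {N:68, S:17}
add J (QoS class 27) → {N:68, J:27, S:17}
forward next packet → N; now {J:27, S:17}
add K (QoS class 73) → {K:73, J:27, S:17}
add M (QoS class 33) → {K:73, M:33, J:27, S:17}
add G (QoS class 16) → {K:73, M:33, J:27, S:17, G:16}
forward next packet → K; now {M:33, J:27, S:17, G:16}
forward next packet → M; now {J:27, S:17, G:16}
add F (QoS class 86) → {F:86, J:27, S:17, G:16}
add Q (QoS class 64) → {F:86, Q:64, J:27, S:17, G:16}
add W (QoS class 70) → {F:86, W:70, Q:64, J:27, S:17, G:16}
forward next packet → F; now {W:70, Q:64, J:27, S:17, G:16}
add T (QoS class 30) → {W:70, Q:64, T:30, J:27, S:17, G:16}
add P (QoS class 54) → {W:70, Q:64, P:54, T:30, J:27, S:17, G:16}
forward next packet → W; now {Q:64, P:54, T:30, J:27, S:17, G:16}
update Q to QoS class 74 → {Q:74, P:54, T:30, J:27, S:17, G:16}
forward next packet → Q; now {P:54, T:30, J:27, S:17, G:16}
add H (QoS class 24) → {P:54, T:30, J:27, H:24, S:17, G:16}
forward next packet → P; now {T:30, J:27, H:24, S:17, G:16}
forward next packet → T; now {J:27, H:24, S:17, G:16}
forward next packet → J; now {H:24, S:17, G:16}
forward next packet → H; now {S:17, G:16}
update S to QoS class 15 → {G:16, S:15}
update G to QoS class 97 → {G:97, S:15}
forward next packet → G; now {S:15}
update S to QoS class 12 → {S:12}
forward next packet → S; now {}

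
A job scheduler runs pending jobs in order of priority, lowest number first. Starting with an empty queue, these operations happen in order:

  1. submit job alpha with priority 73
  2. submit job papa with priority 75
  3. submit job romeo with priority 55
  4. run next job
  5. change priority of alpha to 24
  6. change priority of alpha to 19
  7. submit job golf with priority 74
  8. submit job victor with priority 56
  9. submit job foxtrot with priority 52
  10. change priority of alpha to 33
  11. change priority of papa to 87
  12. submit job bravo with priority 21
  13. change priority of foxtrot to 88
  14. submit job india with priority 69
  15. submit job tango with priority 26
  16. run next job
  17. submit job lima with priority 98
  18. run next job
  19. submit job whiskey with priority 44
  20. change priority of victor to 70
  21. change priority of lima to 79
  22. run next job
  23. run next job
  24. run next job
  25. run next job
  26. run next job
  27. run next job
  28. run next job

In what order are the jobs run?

romeo → bravo → tango → alpha → whiskey → india → victor → golf → lima → papa

add alpha (priority 73) → {alpha:73}
add papa (priority 75) → {alpha:73, papa:75}
add romeo (priority 55) → {romeo:55, alpha:73, papa:75}
run next job → romeo; now {alpha:73, papa:75}
update alpha to priority 24 → {alpha:24, papa:75}
update alpha to priority 19 → {alpha:19, papa:75}
add golf (priority 74) → {alpha:19, golf:74, papa:75}
add victor (priority 56) → {alpha:19, victor:56, golf:74, papa:75}
add foxtrot (priority 52) → {alpha:19, foxtrot:52, victor:56, golf:74, papa:75}
update alpha to priority 33 → {alpha:33, foxtrot:52, victor:56, golf:74, papa:75}
update papa to priority 87 → {alpha:33, foxtrot:52, victor:56, golf:74, papa:87}
add bravo (priority 21) → {bravo:21, alpha:33, foxtrot:52, victor:56, golf:74, papa:87}
update foxtrot to priority 88 → {bravo:21, alpha:33, victor:56, golf:74, papa:87, foxtrot:88}
add india (priority 69) → {bravo:21, alpha:33, victor:56, india:69, golf:74, papa:87, foxtrot:88}
add tango (priority 26) → {bravo:21, tango:26, alpha:33, victor:56, india:69, golf:74, papa:87, foxtrot:88}
run next job → bravo; now {tango:26, alpha:33, victor:56, india:69, golf:74, papa:87, foxtrot:88}
add lima (priority 98) → {tango:26, alpha:33, victor:56, india:69, golf:74, papa:87, foxtrot:88, lima:98}
run next job → tango; now {alpha:33, victor:56, india:69, golf:74, papa:87, foxtrot:88, lima:98}
add whiskey (priority 44) → {alpha:33, whiskey:44, victor:56, india:69, golf:74, papa:87, foxtrot:88, lima:98}
update victor to priority 70 → {alpha:33, whiskey:44, india:69, victor:70, golf:74, papa:87, foxtrot:88, lima:98}
update lima to priority 79 → {alpha:33, whiskey:44, india:69, victor:70, golf:74, lima:79, papa:87, foxtrot:88}
run next job → alpha; now {whiskey:44, india:69, victor:70, golf:74, lima:79, papa:87, foxtrot:88}
run next job → whiskey; now {india:69, victor:70, golf:74, lima:79, papa:87, foxtrot:88}
run next job → india; now {victor:70, golf:74, lima:79, papa:87, foxtrot:88}
run next job → victor; now {golf:74, lima:79, papa:87, foxtrot:88}
run next job → golf; now {lima:79, papa:87, foxtrot:88}
run next job → lima; now {papa:87, foxtrot:88}
run next job → papa; now {foxtrot:88}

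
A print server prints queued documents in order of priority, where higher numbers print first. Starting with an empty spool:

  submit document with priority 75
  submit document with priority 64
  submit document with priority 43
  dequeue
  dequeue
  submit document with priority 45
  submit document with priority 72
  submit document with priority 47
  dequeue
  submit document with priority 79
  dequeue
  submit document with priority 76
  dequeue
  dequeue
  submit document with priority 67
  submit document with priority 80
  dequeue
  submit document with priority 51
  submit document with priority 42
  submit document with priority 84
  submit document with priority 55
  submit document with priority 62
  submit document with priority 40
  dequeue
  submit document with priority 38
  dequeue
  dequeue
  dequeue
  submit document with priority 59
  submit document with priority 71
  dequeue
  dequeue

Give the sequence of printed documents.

75 → 64 → 72 → 79 → 76 → 47 → 80 → 84 → 67 → 62 → 55 → 71 → 59

insert 75 → {75}
insert 64 → {75, 64}
insert 43 → {75, 64, 43}
dequeue → 75; now {64, 43}
dequeue → 64; now {43}
insert 45 → {45, 43}
insert 72 → {72, 45, 43}
insert 47 → {72, 47, 45, 43}
dequeue → 72; now {47, 45, 43}
insert 79 → {79, 47, 45, 43}
dequeue → 79; now {47, 45, 43}
insert 76 → {76, 47, 45, 43}
dequeue → 76; now {47, 45, 43}
dequeue → 47; now {45, 43}
insert 67 → {67, 45, 43}
insert 80 → {80, 67, 45, 43}
dequeue → 80; now {67, 45, 43}
insert 51 → {67, 51, 45, 43}
insert 42 → {67, 51, 45, 43, 42}
insert 84 → {84, 67, 51, 45, 43, 42}
insert 55 → {84, 67, 55, 51, 45, 43, 42}
insert 62 → {84, 67, 62, 55, 51, 45, 43, 42}
insert 40 → {84, 67, 62, 55, 51, 45, 43, 42, 40}
dequeue → 84; now {67, 62, 55, 51, 45, 43, 42, 40}
insert 38 → {67, 62, 55, 51, 45, 43, 42, 40, 38}
dequeue → 67; now {62, 55, 51, 45, 43, 42, 40, 38}
dequeue → 62; now {55, 51, 45, 43, 42, 40, 38}
dequeue → 55; now {51, 45, 43, 42, 40, 38}
insert 59 → {59, 51, 45, 43, 42, 40, 38}
insert 71 → {71, 59, 51, 45, 43, 42, 40, 38}
dequeue → 71; now {59, 51, 45, 43, 42, 40, 38}
dequeue → 59; now {51, 45, 43, 42, 40, 38}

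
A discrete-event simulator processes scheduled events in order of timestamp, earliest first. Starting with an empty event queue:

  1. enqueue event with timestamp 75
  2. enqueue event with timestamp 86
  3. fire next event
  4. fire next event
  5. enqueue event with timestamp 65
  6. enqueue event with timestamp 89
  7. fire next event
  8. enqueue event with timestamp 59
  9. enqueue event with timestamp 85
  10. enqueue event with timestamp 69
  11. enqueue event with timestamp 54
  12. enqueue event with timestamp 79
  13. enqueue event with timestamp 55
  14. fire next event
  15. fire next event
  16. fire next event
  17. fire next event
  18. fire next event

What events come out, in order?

75, 86, 65, 54, 55, 59, 69, 79

insert 75 → {75}
insert 86 → {75, 86}
fire next event → 75; now {86}
fire next event → 86; now {}
insert 65 → {65}
insert 89 → {65, 89}
fire next event → 65; now {89}
insert 59 → {59, 89}
insert 85 → {59, 85, 89}
insert 69 → {59, 69, 85, 89}
insert 54 → {54, 59, 69, 85, 89}
insert 79 → {54, 59, 69, 79, 85, 89}
insert 55 → {54, 55, 59, 69, 79, 85, 89}
fire next event → 54; now {55, 59, 69, 79, 85, 89}
fire next event → 55; now {59, 69, 79, 85, 89}
fire next event → 59; now {69, 79, 85, 89}
fire next event → 69; now {79, 85, 89}
fire next event → 79; now {85, 89}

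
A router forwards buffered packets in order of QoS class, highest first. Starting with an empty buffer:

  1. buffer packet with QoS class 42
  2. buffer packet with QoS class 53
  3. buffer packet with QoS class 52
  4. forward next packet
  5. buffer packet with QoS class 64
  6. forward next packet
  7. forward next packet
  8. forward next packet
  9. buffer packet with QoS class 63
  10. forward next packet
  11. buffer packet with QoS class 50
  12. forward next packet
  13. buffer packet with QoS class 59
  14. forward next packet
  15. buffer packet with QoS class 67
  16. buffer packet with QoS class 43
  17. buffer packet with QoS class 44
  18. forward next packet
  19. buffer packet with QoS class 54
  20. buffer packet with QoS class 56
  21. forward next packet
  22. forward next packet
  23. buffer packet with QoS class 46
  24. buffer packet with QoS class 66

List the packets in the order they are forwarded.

53, 64, 52, 42, 63, 50, 59, 67, 56, 54

insert 42 → {42}
insert 53 → {53, 42}
insert 52 → {53, 52, 42}
forward next packet → 53; now {52, 42}
insert 64 → {64, 52, 42}
forward next packet → 64; now {52, 42}
forward next packet → 52; now {42}
forward next packet → 42; now {}
insert 63 → {63}
forward next packet → 63; now {}
insert 50 → {50}
forward next packet → 50; now {}
insert 59 → {59}
forward next packet → 59; now {}
insert 67 → {67}
insert 43 → {67, 43}
insert 44 → {67, 44, 43}
forward next packet → 67; now {44, 43}
insert 54 → {54, 44, 43}
insert 56 → {56, 54, 44, 43}
forward next packet → 56; now {54, 44, 43}
forward next packet → 54; now {44, 43}
insert 46 → {46, 44, 43}
insert 66 → {66, 46, 44, 43}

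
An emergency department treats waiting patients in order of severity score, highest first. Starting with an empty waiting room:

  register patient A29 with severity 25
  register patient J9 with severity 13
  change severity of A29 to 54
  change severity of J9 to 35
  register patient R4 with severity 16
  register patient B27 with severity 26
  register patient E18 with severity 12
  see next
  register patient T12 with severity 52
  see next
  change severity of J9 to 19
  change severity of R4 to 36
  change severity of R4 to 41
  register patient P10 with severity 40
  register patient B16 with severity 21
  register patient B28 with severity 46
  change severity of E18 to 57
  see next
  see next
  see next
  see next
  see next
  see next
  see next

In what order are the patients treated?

add A29 (severity 25) → {A29:25}
add J9 (severity 13) → {A29:25, J9:13}
update A29 to severity 54 → {A29:54, J9:13}
update J9 to severity 35 → {A29:54, J9:35}
add R4 (severity 16) → {A29:54, J9:35, R4:16}
add B27 (severity 26) → {A29:54, J9:35, B27:26, R4:16}
add E18 (severity 12) → {A29:54, J9:35, B27:26, R4:16, E18:12}
see next → A29; now {J9:35, B27:26, R4:16, E18:12}
add T12 (severity 52) → {T12:52, J9:35, B27:26, R4:16, E18:12}
see next → T12; now {J9:35, B27:26, R4:16, E18:12}
update J9 to severity 19 → {B27:26, J9:19, R4:16, E18:12}
update R4 to severity 36 → {R4:36, B27:26, J9:19, E18:12}
update R4 to severity 41 → {R4:41, B27:26, J9:19, E18:12}
add P10 (severity 40) → {R4:41, P10:40, B27:26, J9:19, E18:12}
add B16 (severity 21) → {R4:41, P10:40, B27:26, B16:21, J9:19, E18:12}
add B28 (severity 46) → {B28:46, R4:41, P10:40, B27:26, B16:21, J9:19, E18:12}
update E18 to severity 57 → {E18:57, B28:46, R4:41, P10:40, B27:26, B16:21, J9:19}
see next → E18; now {B28:46, R4:41, P10:40, B27:26, B16:21, J9:19}
see next → B28; now {R4:41, P10:40, B27:26, B16:21, J9:19}
see next → R4; now {P10:40, B27:26, B16:21, J9:19}
see next → P10; now {B27:26, B16:21, J9:19}
see next → B27; now {B16:21, J9:19}
see next → B16; now {J9:19}
see next → J9; now {}

[A29, T12, E18, B28, R4, P10, B27, B16, J9]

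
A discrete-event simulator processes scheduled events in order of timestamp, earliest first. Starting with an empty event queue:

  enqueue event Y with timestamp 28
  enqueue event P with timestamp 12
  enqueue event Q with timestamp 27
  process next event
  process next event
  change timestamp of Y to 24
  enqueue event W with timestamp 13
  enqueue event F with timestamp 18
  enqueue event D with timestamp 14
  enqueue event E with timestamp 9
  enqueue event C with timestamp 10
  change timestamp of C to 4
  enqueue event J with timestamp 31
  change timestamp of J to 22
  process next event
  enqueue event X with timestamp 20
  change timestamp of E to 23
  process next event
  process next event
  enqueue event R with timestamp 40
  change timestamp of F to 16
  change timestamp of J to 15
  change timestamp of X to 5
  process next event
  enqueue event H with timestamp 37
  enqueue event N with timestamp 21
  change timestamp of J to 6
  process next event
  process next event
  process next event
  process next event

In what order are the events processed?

add Y (timestamp 28) → {Y:28}
add P (timestamp 12) → {P:12, Y:28}
add Q (timestamp 27) → {P:12, Q:27, Y:28}
process next event → P; now {Q:27, Y:28}
process next event → Q; now {Y:28}
update Y to timestamp 24 → {Y:24}
add W (timestamp 13) → {W:13, Y:24}
add F (timestamp 18) → {W:13, F:18, Y:24}
add D (timestamp 14) → {W:13, D:14, F:18, Y:24}
add E (timestamp 9) → {E:9, W:13, D:14, F:18, Y:24}
add C (timestamp 10) → {E:9, C:10, W:13, D:14, F:18, Y:24}
update C to timestamp 4 → {C:4, E:9, W:13, D:14, F:18, Y:24}
add J (timestamp 31) → {C:4, E:9, W:13, D:14, F:18, Y:24, J:31}
update J to timestamp 22 → {C:4, E:9, W:13, D:14, F:18, J:22, Y:24}
process next event → C; now {E:9, W:13, D:14, F:18, J:22, Y:24}
add X (timestamp 20) → {E:9, W:13, D:14, F:18, X:20, J:22, Y:24}
update E to timestamp 23 → {W:13, D:14, F:18, X:20, J:22, E:23, Y:24}
process next event → W; now {D:14, F:18, X:20, J:22, E:23, Y:24}
process next event → D; now {F:18, X:20, J:22, E:23, Y:24}
add R (timestamp 40) → {F:18, X:20, J:22, E:23, Y:24, R:40}
update F to timestamp 16 → {F:16, X:20, J:22, E:23, Y:24, R:40}
update J to timestamp 15 → {J:15, F:16, X:20, E:23, Y:24, R:40}
update X to timestamp 5 → {X:5, J:15, F:16, E:23, Y:24, R:40}
process next event → X; now {J:15, F:16, E:23, Y:24, R:40}
add H (timestamp 37) → {J:15, F:16, E:23, Y:24, H:37, R:40}
add N (timestamp 21) → {J:15, F:16, N:21, E:23, Y:24, H:37, R:40}
update J to timestamp 6 → {J:6, F:16, N:21, E:23, Y:24, H:37, R:40}
process next event → J; now {F:16, N:21, E:23, Y:24, H:37, R:40}
process next event → F; now {N:21, E:23, Y:24, H:37, R:40}
process next event → N; now {E:23, Y:24, H:37, R:40}
process next event → E; now {Y:24, H:37, R:40}

[P, Q, C, W, D, X, J, F, N, E]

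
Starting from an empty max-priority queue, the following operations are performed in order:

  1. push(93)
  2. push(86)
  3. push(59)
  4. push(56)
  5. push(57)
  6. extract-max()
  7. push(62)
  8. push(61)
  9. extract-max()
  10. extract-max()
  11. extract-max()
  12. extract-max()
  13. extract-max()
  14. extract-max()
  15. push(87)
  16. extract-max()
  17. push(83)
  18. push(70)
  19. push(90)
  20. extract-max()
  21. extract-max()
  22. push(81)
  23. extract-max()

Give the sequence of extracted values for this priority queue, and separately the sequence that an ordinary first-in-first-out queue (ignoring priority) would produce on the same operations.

insert 93 → {93}
insert 86 → {93, 86}
insert 59 → {93, 86, 59}
insert 56 → {93, 86, 59, 56}
insert 57 → {93, 86, 59, 57, 56}
extract-max → 93; now {86, 59, 57, 56}
insert 62 → {86, 62, 59, 57, 56}
insert 61 → {86, 62, 61, 59, 57, 56}
extract-max → 86; now {62, 61, 59, 57, 56}
extract-max → 62; now {61, 59, 57, 56}
extract-max → 61; now {59, 57, 56}
extract-max → 59; now {57, 56}
extract-max → 57; now {56}
extract-max → 56; now {}
insert 87 → {87}
extract-max → 87; now {}
insert 83 → {83}
insert 70 → {83, 70}
insert 90 → {90, 83, 70}
extract-max → 90; now {83, 70}
extract-max → 83; now {70}
insert 81 → {81, 70}
extract-max → 81; now {70}

priority queue: [93, 86, 62, 61, 59, 57, 56, 87, 90, 83, 81]; FIFO queue: 93 → 86 → 59 → 56 → 57 → 62 → 61 → 87 → 83 → 70 → 90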